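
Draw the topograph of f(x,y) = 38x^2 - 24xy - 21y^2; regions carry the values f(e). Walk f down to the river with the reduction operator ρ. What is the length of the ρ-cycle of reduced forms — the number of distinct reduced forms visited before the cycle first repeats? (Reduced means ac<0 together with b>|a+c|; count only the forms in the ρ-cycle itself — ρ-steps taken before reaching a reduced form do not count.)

D = 3768, ⌊√D⌋ = 61
descent: ρ → (-21,24,38)  [lands on river]
river: ρ → (38,52,-7)
river: ρ → (-7,60,6)
river: ρ → (6,60,-7)
river: ρ → (-7,52,38)
river: ρ → (38,24,-21)
river: ρ → (-21,60,2)
river: ρ → (2,60,-21)
ρ-cycle length = 8 (tail of 1 descent step not counted)

8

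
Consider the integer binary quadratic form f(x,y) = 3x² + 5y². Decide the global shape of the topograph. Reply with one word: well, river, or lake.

D = b²−4ac = 0² − 4·3·5 = -60
D < 0 ⇒ definite ⇒ every region one sign ⇒ single well

well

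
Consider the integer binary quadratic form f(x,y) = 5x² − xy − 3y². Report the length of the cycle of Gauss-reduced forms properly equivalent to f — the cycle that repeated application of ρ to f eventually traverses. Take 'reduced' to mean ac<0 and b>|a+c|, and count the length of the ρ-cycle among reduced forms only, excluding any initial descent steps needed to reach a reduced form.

D = 61, ⌊√D⌋ = 7
descent: ρ → (-3,7,1)  [lands on river]
river: ρ → (1,7,-3)
river: ρ → (-3,5,3)
river: ρ → (3,7,-1)
river: ρ → (-1,7,3)
river: ρ → (3,5,-3)
ρ-cycle length = 6 (tail of 1 descent step not counted)

6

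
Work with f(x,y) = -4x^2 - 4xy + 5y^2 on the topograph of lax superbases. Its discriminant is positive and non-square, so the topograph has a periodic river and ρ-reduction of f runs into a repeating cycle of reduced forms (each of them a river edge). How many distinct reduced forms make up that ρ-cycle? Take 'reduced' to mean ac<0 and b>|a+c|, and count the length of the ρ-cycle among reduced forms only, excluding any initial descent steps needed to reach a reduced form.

D = 96, ⌊√D⌋ = 9
descent: ρ → (5,4,-4)  [lands on river]
river: ρ → (-4,4,5)
river: ρ → (5,6,-3)
river: ρ → (-3,6,5)
ρ-cycle length = 4 (tail of 1 descent step not counted)

4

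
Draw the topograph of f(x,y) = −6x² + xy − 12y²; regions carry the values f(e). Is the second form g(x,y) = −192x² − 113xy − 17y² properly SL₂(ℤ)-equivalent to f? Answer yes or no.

D₁ = -287, D₂ = -287
f is negative-definite; reduce −f:
−f: reduced (well bottom): (6,-1,12) with a≤c, −a<b≤a
flip sign back: reduced form of f is (-6,1,-12)
g is negative-definite; reduce −g:
−g: flip: (192,113,17)→(17,-113,192)
−g: translate: b→-11 (≡-113 mod 34), so (17,-113,192)→(17,-11,6)
−g: flip: (17,-11,6)→(6,11,17)
−g: translate: b→-1 (≡11 mod 12), so (6,11,17)→(6,-1,12)
−g: reduced (well bottom): (6,-1,12) with a≤c, −a<b≤a
flip sign back: reduced form of g is (-6,1,-12)
reduced forms (-6, 1, -12) vs (-6, 1, -12) ⇒ equivalent

yes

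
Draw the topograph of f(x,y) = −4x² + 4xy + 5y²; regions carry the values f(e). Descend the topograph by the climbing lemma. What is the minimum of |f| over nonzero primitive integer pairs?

river: ρ → (5,6,-3)
river: ρ → (-3,6,5)
river: ρ → (5,4,-4)
river: ρ → (-4,4,5)
closes: descent 0, river 4
min |a| on river = 3

3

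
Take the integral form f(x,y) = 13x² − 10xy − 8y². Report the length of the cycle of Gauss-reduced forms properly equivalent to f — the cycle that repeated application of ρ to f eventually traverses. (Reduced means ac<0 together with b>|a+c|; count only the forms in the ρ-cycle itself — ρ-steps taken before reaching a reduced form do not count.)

D = 516, ⌊√D⌋ = 22
descent: ρ → (-8,10,13)  [lands on river]
river: ρ → (13,16,-5)
river: ρ → (-5,14,16)
river: ρ → (16,18,-3)
river: ρ → (-3,18,16)
river: ρ → (16,14,-5)
river: ρ → (-5,16,13)
river: ρ → (13,10,-8)
river: ρ → (-8,22,1)
river: ρ → (1,22,-8)
ρ-cycle length = 10 (tail of 1 descent step not counted)

10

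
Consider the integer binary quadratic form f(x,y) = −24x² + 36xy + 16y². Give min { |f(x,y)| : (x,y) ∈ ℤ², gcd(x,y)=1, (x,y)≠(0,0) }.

river: ρ → (16,28,-32)
river: ρ → (-32,36,12)
river: ρ → (12,36,-32)
river: ρ → (-32,28,16)
river: ρ → (16,36,-24)
river: ρ → (-24,12,28)
river: ρ → (28,44,-8)
river: ρ → (-8,52,4)
river: ρ → (4,52,-8)
river: ρ → (-8,44,28)
river: ρ → (28,12,-24)
river: ρ → (-24,36,16)
closes: descent 0, river 12
min |a| on river = 4

4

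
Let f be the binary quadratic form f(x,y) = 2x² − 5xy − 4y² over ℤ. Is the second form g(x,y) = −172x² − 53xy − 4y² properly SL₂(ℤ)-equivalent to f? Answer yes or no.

D₁ = 57, D₂ = 57
river cycle of f (length 6): (-4, 5, 2), (2, 7, -1), (-1, 7, 2), (2, 5, -4), (-4, 3, 3), (3, 3, -4)
river cycle of g (length 6): (-4, 5, 2), (2, 7, -1), (-1, 7, 2), (2, 5, -4), (-4, 3, 3), (3, 3, -4)
cycles coincide ⇒ equivalent

yes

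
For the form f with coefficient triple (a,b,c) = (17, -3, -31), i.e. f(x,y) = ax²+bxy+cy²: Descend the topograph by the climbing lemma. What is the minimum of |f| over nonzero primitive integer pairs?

descent: ρ → (-31,3,17)
descent: ρ → (17,31,-17)  [lands on river]
river: ρ → (-17,37,11)
river: ρ → (11,29,-29)
river: ρ → (-29,29,11)
river: ρ → (11,37,-17)
river: ρ → (-17,31,17)
river: ρ → (17,37,-11)
river: ρ → (-11,29,29)
river: ρ → (29,29,-11)
river: ρ → (-11,37,17)
closes: descent 2, river 10
min |a| on river = 11

11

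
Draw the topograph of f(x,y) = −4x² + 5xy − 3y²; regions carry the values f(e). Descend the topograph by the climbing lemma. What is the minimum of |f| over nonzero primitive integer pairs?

translate: b→3 (≡-5 mod 8), so (4,-5,3)→(4,3,2)
flip: (4,3,2)→(2,-3,4)
translate: b→1 (≡-3 mod 4), so (2,-3,4)→(2,1,3)
reduced (well bottom): (2,1,3) with a≤c, −a<b≤a
well minimum |f| = |-2| = 2 (negative-definite)

2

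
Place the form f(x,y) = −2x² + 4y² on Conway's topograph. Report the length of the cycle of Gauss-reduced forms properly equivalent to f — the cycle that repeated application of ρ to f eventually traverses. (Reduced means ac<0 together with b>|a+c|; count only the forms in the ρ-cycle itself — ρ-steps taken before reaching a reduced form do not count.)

D = 32, ⌊√D⌋ = 5
descent: ρ → (4,0,-2)
descent: ρ → (-2,4,2)  [lands on river]
river: ρ → (2,4,-2)
ρ-cycle length = 2 (tail of 2 descent steps not counted)

2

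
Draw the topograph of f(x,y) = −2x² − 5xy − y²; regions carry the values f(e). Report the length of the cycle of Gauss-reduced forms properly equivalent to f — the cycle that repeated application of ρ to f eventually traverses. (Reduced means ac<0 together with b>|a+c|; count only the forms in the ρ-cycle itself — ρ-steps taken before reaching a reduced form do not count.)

D = 17, ⌊√D⌋ = 4
descent: ρ → (-1,3,2)  [lands on river]
river: ρ → (2,1,-2)
river: ρ → (-2,3,1)
river: ρ → (1,3,-2)
river: ρ → (-2,1,2)
river: ρ → (2,3,-1)
ρ-cycle length = 6 (tail of 1 descent step not counted)

6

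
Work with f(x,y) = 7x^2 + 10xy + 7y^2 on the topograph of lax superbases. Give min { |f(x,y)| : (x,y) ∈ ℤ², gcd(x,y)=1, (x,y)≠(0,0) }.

translate: b→-4 (≡10 mod 14), so (7,10,7)→(7,-4,4)
flip: (7,-4,4)→(4,4,7)
reduced (well bottom): (4,4,7) with a≤c, −a<b≤a
well minimum = a = 4

4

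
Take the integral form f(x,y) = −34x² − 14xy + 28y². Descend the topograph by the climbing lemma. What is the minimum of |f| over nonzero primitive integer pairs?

descent: ρ → (28,14,-34)  [lands on river]
river: ρ → (-34,54,8)
river: ρ → (8,58,-20)
river: ρ → (-20,62,2)
river: ρ → (2,62,-20)
river: ρ → (-20,58,8)
river: ρ → (8,54,-34)
river: ρ → (-34,14,28)
river: ρ → (28,42,-20)
river: ρ → (-20,38,32)
river: ρ → (32,26,-26)
river: ρ → (-26,26,32)
river: ρ → (32,38,-20)
river: ρ → (-20,42,28)
closes: descent 1, river 14
min |a| on river = 2

2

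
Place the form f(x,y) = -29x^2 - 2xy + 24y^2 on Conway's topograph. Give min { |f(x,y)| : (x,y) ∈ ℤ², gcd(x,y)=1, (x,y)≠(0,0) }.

descent: ρ → (24,50,-3)  [lands on river]
river: ρ → (-3,52,7)
river: ρ → (7,46,-24)
river: ρ → (-24,50,3)
river: ρ → (3,52,-7)
river: ρ → (-7,46,24)
closes: descent 1, river 6
min |a| on river = 3

3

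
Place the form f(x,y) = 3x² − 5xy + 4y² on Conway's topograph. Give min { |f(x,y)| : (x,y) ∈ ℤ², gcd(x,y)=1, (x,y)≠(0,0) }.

translate: b→1 (≡-5 mod 6), so (3,-5,4)→(3,1,2)
flip: (3,1,2)→(2,-1,3)
reduced (well bottom): (2,-1,3) with a≤c, −a<b≤a
well minimum = a = 2

2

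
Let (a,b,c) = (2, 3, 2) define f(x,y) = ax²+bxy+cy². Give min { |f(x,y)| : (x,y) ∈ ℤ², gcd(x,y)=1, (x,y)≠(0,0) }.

translate: b→-1 (≡3 mod 4), so (2,3,2)→(2,-1,1)
flip: (2,-1,1)→(1,1,2)
reduced (well bottom): (1,1,2) with a≤c, −a<b≤a
well minimum = a = 1

1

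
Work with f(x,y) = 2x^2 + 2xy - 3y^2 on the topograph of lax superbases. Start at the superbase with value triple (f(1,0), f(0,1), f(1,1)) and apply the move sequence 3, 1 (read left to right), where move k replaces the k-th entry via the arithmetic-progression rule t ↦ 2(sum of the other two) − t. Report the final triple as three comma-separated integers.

start (2,-3,1) = (f(1,0),f(0,1),f(1,1))
replace slot 3: 2·(2+(-3)) − 1 = -3 → (2,-3,-3)
replace slot 1: 2·((-3)+(-3)) − 2 = -14 → (-14,-3,-3)

-14,-3,-3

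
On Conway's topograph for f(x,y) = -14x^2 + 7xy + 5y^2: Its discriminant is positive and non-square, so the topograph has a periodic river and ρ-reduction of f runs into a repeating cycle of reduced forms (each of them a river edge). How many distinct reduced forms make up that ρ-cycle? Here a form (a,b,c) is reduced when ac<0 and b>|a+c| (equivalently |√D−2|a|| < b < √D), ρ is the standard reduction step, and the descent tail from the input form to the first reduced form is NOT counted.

D = 329, ⌊√D⌋ = 18
descent: ρ → (5,13,-8)  [lands on river]
river: ρ → (-8,3,10)
river: ρ → (10,17,-1)
river: ρ → (-1,17,10)
river: ρ → (10,3,-8)
river: ρ → (-8,13,5)
river: ρ → (5,17,-2)
river: ρ → (-2,15,13)
river: ρ → (13,11,-4)
river: ρ → (-4,13,10)
river: ρ → (10,7,-7)
river: ρ → (-7,7,10)
river: ρ → (10,13,-4)
river: ρ → (-4,11,13)
river: ρ → (13,15,-2)
river: ρ → (-2,17,5)
ρ-cycle length = 16 (tail of 1 descent step not counted)

16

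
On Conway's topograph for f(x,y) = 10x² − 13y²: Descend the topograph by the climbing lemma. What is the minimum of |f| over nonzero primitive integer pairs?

descent: ρ → (-13,0,10)
descent: ρ → (10,20,-3)  [lands on river]
river: ρ → (-3,22,3)
river: ρ → (3,20,-10)
river: ρ → (-10,20,3)
river: ρ → (3,22,-3)
river: ρ → (-3,20,10)
closes: descent 2, river 6
min |a| on river = 3

3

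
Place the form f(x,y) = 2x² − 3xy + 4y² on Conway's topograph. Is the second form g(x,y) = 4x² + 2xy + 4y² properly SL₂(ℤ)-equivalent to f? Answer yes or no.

D₁ = -23, D₂ = -60
discriminants differ ⇒ not SL₂(ℤ)-equivalent

no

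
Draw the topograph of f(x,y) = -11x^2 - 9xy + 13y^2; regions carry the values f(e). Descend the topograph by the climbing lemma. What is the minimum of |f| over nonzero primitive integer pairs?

descent: ρ → (13,9,-11)  [lands on river]
river: ρ → (-11,13,11)
river: ρ → (11,9,-13)
river: ρ → (-13,17,7)
river: ρ → (7,25,-1)
river: ρ → (-1,25,7)
river: ρ → (7,17,-13)
river: ρ → (-13,9,11)
river: ρ → (11,13,-11)
river: ρ → (-11,9,13)
river: ρ → (13,17,-7)
river: ρ → (-7,25,1)
river: ρ → (1,25,-7)
river: ρ → (-7,17,13)
closes: descent 1, river 14
min |a| on river = 1

1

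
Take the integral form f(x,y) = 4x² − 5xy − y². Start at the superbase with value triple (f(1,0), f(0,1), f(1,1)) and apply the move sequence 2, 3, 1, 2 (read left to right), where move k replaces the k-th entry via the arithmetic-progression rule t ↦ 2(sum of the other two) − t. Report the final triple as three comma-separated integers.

start (4,-1,-2) = (f(1,0),f(0,1),f(1,1))
replace slot 2: 2·(4+(-2)) − (-1) = 5 → (4,5,-2)
replace slot 3: 2·(4+5) − (-2) = 20 → (4,5,20)
replace slot 1: 2·(5+20) − 4 = 46 → (46,5,20)
replace slot 2: 2·(46+20) − 5 = 127 → (46,127,20)

46,127,20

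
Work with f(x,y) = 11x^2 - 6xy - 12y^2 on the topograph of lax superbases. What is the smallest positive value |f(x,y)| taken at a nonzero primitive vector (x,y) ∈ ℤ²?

descent: ρ → (-12,6,11)  [lands on river]
river: ρ → (11,16,-7)
river: ρ → (-7,12,15)
river: ρ → (15,18,-4)
river: ρ → (-4,22,5)
river: ρ → (5,18,-12)
closes: descent 1, river 6
min |a| on river = 4

4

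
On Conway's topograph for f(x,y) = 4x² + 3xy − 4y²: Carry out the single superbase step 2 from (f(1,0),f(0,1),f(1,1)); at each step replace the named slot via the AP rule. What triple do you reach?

start (4,-4,3) = (f(1,0),f(0,1),f(1,1))
replace slot 2: 2·(4+3) − (-4) = 18 → (4,18,3)

4,18,3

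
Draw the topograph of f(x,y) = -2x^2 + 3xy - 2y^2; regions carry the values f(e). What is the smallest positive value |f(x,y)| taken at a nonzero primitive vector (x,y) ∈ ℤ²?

translate: b→1 (≡-3 mod 4), so (2,-3,2)→(2,1,1)
flip: (2,1,1)→(1,-1,2)
translate: b→1 (≡-1 mod 2), so (1,-1,2)→(1,1,2)
reduced (well bottom): (1,1,2) with a≤c, −a<b≤a
well minimum |f| = |-1| = 1 (negative-definite)

1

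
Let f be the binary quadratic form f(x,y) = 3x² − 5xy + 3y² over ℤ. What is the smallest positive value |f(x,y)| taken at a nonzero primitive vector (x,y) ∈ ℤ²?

translate: b→1 (≡-5 mod 6), so (3,-5,3)→(3,1,1)
flip: (3,1,1)→(1,-1,3)
translate: b→1 (≡-1 mod 2), so (1,-1,3)→(1,1,3)
reduced (well bottom): (1,1,3) with a≤c, −a<b≤a
well minimum = a = 1

1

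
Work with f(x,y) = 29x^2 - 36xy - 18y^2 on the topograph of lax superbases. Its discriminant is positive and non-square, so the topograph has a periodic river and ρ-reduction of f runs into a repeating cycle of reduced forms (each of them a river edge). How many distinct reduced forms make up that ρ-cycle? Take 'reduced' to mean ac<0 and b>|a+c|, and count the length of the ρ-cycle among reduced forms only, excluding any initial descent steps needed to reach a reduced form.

D = 3384, ⌊√D⌋ = 58
descent: ρ → (-18,36,29)  [lands on river]
river: ρ → (29,22,-25)
river: ρ → (-25,28,26)
river: ρ → (26,24,-27)
river: ρ → (-27,30,23)
river: ρ → (23,16,-34)
river: ρ → (-34,52,5)
river: ρ → (5,58,-1)
river: ρ → (-1,58,5)
river: ρ → (5,52,-34)
river: ρ → (-34,16,23)
river: ρ → (23,30,-27)
river: ρ → (-27,24,26)
river: ρ → (26,28,-25)
river: ρ → (-25,22,29)
river: ρ → (29,36,-18)
ρ-cycle length = 16 (tail of 1 descent step not counted)

16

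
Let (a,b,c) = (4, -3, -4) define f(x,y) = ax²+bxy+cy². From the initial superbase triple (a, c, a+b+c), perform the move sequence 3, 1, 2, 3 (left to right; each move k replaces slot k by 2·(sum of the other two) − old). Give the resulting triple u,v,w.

start (4,-4,-3) = (f(1,0),f(0,1),f(1,1))
replace slot 3: 2·(4+(-4)) − (-3) = 3 → (4,-4,3)
replace slot 1: 2·((-4)+3) − 4 = -6 → (-6,-4,3)
replace slot 2: 2·((-6)+3) − (-4) = -2 → (-6,-2,3)
replace slot 3: 2·((-6)+(-2)) − 3 = -19 → (-6,-2,-19)

-6,-2,-19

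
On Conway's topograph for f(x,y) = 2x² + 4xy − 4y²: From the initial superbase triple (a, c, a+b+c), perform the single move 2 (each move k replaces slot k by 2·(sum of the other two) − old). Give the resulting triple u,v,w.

start (2,-4,2) = (f(1,0),f(0,1),f(1,1))
replace slot 2: 2·(2+2) − (-4) = 12 → (2,12,2)

2,12,2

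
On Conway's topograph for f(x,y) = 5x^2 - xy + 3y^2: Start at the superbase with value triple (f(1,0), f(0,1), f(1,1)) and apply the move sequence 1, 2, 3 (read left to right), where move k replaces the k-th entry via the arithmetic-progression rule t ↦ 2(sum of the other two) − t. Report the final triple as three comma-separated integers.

start (5,3,7) = (f(1,0),f(0,1),f(1,1))
replace slot 1: 2·(3+7) − 5 = 15 → (15,3,7)
replace slot 2: 2·(15+7) − 3 = 41 → (15,41,7)
replace slot 3: 2·(15+41) − 7 = 105 → (15,41,105)

15,41,105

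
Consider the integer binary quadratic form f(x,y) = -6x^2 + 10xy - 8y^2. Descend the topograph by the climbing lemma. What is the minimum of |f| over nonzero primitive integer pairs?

translate: b→2 (≡-10 mod 12), so (6,-10,8)→(6,2,4)
flip: (6,2,4)→(4,-2,6)
reduced (well bottom): (4,-2,6) with a≤c, −a<b≤a
well minimum |f| = |-4| = 4 (negative-definite)

4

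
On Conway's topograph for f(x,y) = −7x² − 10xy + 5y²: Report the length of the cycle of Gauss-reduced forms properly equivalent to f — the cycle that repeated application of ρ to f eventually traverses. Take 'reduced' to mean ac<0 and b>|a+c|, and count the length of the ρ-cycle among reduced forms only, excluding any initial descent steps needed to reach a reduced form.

D = 240, ⌊√D⌋ = 15
descent: ρ → (5,10,-7)  [lands on river]
river: ρ → (-7,4,8)
river: ρ → (8,12,-3)
river: ρ → (-3,12,8)
river: ρ → (8,4,-7)
river: ρ → (-7,10,5)
ρ-cycle length = 6 (tail of 1 descent step not counted)

6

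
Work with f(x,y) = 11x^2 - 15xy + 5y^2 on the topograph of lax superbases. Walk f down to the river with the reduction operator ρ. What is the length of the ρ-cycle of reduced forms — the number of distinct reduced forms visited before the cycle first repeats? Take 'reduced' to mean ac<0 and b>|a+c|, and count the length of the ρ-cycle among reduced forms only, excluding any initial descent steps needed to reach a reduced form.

D = 5, ⌊√D⌋ = 2
descent: ρ → (5,5,1)
descent: ρ → (1,1,-1)  [lands on river]
river: ρ → (-1,1,1)
ρ-cycle length = 2 (tail of 2 descent steps not counted)

2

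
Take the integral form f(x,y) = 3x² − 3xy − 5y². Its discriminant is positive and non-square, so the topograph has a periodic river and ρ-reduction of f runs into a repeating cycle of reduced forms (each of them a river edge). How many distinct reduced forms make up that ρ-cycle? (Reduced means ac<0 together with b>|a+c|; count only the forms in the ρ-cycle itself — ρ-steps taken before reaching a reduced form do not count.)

D = 69, ⌊√D⌋ = 8
descent: ρ → (-5,3,3)  [lands on river]
river: ρ → (3,3,-5)
river: ρ → (-5,7,1)
river: ρ → (1,7,-5)
ρ-cycle length = 4 (tail of 1 descent step not counted)

4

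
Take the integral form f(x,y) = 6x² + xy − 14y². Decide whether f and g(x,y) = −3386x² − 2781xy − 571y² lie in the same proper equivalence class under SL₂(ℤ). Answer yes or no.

D₁ = 337, D₂ = 337
river cycle of f (length 42): (6, 13, -7), (-7, 15, 4), (4, 17, -3), (-3, 13, 14), (14, 15, -2), (-2, 17, 6), (6, 7, -12), (-12, 17, 1), (1, 17, -12), (-12, 7, 6), … (32 more)
river cycle of g (length 42): (-9, 11, 6), (6, 13, -7), (-7, 15, 4), (4, 17, -3), (-3, 13, 14), (14, 15, -2), (-2, 17, 6), (6, 7, -12), (-12, 17, 1), (1, 17, -12), … (32 more)
cycles coincide ⇒ equivalent

yes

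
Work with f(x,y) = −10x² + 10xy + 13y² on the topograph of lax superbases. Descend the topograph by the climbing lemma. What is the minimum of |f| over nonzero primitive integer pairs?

river: ρ → (13,16,-7)
river: ρ → (-7,12,17)
river: ρ → (17,22,-2)
river: ρ → (-2,22,17)
river: ρ → (17,12,-7)
river: ρ → (-7,16,13)
river: ρ → (13,10,-10)
river: ρ → (-10,10,13)
closes: descent 0, river 8
min |a| on river = 2

2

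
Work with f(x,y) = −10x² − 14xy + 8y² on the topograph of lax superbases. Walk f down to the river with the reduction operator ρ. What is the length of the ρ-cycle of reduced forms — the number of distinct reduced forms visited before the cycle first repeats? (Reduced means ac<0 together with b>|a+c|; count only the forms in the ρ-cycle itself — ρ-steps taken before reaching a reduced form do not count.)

D = 516, ⌊√D⌋ = 22
descent: ρ → (8,14,-10)  [lands on river]
river: ρ → (-10,6,12)
river: ρ → (12,18,-4)
river: ρ → (-4,22,2)
river: ρ → (2,22,-4)
river: ρ → (-4,18,12)
river: ρ → (12,6,-10)
river: ρ → (-10,14,8)
river: ρ → (8,18,-6)
river: ρ → (-6,18,8)
ρ-cycle length = 10 (tail of 1 descent step not counted)

10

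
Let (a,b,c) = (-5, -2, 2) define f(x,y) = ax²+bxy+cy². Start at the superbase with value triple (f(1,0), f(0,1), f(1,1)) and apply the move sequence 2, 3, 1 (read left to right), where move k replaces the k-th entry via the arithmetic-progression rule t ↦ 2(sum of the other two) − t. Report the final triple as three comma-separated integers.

start (-5,2,-5) = (f(1,0),f(0,1),f(1,1))
replace slot 2: 2·((-5)+(-5)) − 2 = -22 → (-5,-22,-5)
replace slot 3: 2·((-5)+(-22)) − (-5) = -49 → (-5,-22,-49)
replace slot 1: 2·((-22)+(-49)) − (-5) = -137 → (-137,-22,-49)

-137,-22,-49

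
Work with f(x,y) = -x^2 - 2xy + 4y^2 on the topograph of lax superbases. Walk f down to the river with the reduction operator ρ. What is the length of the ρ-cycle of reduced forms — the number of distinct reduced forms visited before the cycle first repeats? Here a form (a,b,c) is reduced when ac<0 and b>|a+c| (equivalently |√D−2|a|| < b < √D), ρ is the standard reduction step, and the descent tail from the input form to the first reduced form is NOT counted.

D = 20, ⌊√D⌋ = 4
descent: ρ → (4,2,-1)
descent: ρ → (-1,4,1)  [lands on river]
river: ρ → (1,4,-1)
ρ-cycle length = 2 (tail of 2 descent steps not counted)

2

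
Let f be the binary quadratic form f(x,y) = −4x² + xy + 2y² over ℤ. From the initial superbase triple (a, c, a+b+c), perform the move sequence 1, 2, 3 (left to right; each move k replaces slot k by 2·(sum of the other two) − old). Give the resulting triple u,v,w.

start (-4,2,-1) = (f(1,0),f(0,1),f(1,1))
replace slot 1: 2·(2+(-1)) − (-4) = 6 → (6,2,-1)
replace slot 2: 2·(6+(-1)) − 2 = 8 → (6,8,-1)
replace slot 3: 2·(6+8) − (-1) = 29 → (6,8,29)

6,8,29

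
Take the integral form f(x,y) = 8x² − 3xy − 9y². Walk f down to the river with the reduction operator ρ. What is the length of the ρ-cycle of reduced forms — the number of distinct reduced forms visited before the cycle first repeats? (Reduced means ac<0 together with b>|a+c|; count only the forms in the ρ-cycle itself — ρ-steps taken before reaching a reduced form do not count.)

D = 297, ⌊√D⌋ = 17
descent: ρ → (-9,3,8)  [lands on river]
river: ρ → (8,13,-4)
river: ρ → (-4,11,11)
river: ρ → (11,11,-4)
river: ρ → (-4,13,8)
river: ρ → (8,3,-9)
river: ρ → (-9,15,2)
river: ρ → (2,17,-1)
river: ρ → (-1,17,2)
river: ρ → (2,15,-9)
ρ-cycle length = 10 (tail of 1 descent step not counted)

10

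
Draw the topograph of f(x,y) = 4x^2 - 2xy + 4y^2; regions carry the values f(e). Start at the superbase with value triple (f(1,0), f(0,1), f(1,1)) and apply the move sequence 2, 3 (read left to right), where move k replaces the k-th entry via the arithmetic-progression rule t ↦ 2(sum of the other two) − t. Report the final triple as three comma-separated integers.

start (4,4,6) = (f(1,0),f(0,1),f(1,1))
replace slot 2: 2·(4+6) − 4 = 16 → (4,16,6)
replace slot 3: 2·(4+16) − 6 = 34 → (4,16,34)

4,16,34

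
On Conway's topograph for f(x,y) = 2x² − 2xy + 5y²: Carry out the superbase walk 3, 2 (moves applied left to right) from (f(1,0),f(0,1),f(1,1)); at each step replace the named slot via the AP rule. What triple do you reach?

start (2,5,5) = (f(1,0),f(0,1),f(1,1))
replace slot 3: 2·(2+5) − 5 = 9 → (2,5,9)
replace slot 2: 2·(2+9) − 5 = 17 → (2,17,9)

2,17,9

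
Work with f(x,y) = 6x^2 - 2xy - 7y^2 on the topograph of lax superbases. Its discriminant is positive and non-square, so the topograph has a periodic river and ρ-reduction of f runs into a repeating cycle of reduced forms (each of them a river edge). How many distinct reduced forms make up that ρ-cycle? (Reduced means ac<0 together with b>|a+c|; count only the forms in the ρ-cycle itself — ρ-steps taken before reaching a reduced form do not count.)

D = 172, ⌊√D⌋ = 13
descent: ρ → (-7,2,6)  [lands on river]
river: ρ → (6,10,-3)
river: ρ → (-3,8,9)
river: ρ → (9,10,-2)
river: ρ → (-2,10,9)
river: ρ → (9,8,-3)
river: ρ → (-3,10,6)
river: ρ → (6,2,-7)
river: ρ → (-7,12,1)
river: ρ → (1,12,-7)
ρ-cycle length = 10 (tail of 1 descent step not counted)

10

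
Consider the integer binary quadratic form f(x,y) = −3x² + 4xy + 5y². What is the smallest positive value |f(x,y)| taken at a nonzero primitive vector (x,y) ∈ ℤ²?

river: ρ → (5,6,-2)
river: ρ → (-2,6,5)
river: ρ → (5,4,-3)
river: ρ → (-3,8,1)
river: ρ → (1,8,-3)
river: ρ → (-3,4,5)
closes: descent 0, river 6
min |a| on river = 1

1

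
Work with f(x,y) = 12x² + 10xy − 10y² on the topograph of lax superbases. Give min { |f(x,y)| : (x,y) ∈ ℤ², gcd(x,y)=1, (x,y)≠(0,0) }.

river: ρ → (-10,10,12)
river: ρ → (12,14,-8)
river: ρ → (-8,18,8)
river: ρ → (8,14,-12)
river: ρ → (-12,10,10)
river: ρ → (10,10,-12)
river: ρ → (-12,14,8)
river: ρ → (8,18,-8)
river: ρ → (-8,14,12)
river: ρ → (12,10,-10)
closes: descent 0, river 10
min |a| on river = 8

8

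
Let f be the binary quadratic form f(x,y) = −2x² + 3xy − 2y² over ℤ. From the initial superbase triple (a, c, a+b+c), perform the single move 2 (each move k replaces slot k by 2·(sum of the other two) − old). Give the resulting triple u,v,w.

start (-2,-2,-1) = (f(1,0),f(0,1),f(1,1))
replace slot 2: 2·((-2)+(-1)) − (-2) = -4 → (-2,-4,-1)

-2,-4,-1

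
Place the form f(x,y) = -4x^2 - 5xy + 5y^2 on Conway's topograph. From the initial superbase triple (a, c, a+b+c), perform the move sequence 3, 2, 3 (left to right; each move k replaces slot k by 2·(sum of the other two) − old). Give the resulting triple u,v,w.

start (-4,5,-4) = (f(1,0),f(0,1),f(1,1))
replace slot 3: 2·((-4)+5) − (-4) = 6 → (-4,5,6)
replace slot 2: 2·((-4)+6) − 5 = -1 → (-4,-1,6)
replace slot 3: 2·((-4)+(-1)) − 6 = -16 → (-4,-1,-16)

-4,-1,-16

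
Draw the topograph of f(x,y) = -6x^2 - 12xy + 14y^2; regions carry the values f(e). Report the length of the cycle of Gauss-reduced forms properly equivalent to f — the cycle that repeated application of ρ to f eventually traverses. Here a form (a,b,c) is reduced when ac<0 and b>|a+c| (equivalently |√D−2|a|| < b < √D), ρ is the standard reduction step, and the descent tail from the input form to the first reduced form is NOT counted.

D = 480, ⌊√D⌋ = 21
descent: ρ → (14,12,-6)  [lands on river]
river: ρ → (-6,12,14)
river: ρ → (14,16,-4)
river: ρ → (-4,16,14)
ρ-cycle length = 4 (tail of 1 descent step not counted)

4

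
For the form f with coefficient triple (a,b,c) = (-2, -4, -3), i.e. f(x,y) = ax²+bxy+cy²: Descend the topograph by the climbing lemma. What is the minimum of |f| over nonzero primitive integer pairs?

translate: b→0 (≡4 mod 4), so (2,4,3)→(2,0,1)
flip: (2,0,1)→(1,0,2)
reduced (well bottom): (1,0,2) with a≤c, −a<b≤a
well minimum |f| = |-1| = 1 (negative-definite)

1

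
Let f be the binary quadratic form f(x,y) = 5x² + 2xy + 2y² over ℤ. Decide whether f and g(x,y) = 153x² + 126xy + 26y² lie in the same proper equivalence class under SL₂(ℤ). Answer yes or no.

D₁ = -36, D₂ = -36
f: flip: (5,2,2)→(2,-2,5)
f: translate: b→2 (≡-2 mod 4), so (2,-2,5)→(2,2,5)
f: reduced (well bottom): (2,2,5) with a≤c, −a<b≤a
g: flip: (153,126,26)→(26,-126,153)
g: translate: b→-22 (≡-126 mod 52), so (26,-126,153)→(26,-22,5)
g: flip: (26,-22,5)→(5,22,26)
g: translate: b→2 (≡22 mod 10), so (5,22,26)→(5,2,2)
g: flip: (5,2,2)→(2,-2,5)
g: translate: b→2 (≡-2 mod 4), so (2,-2,5)→(2,2,5)
g: reduced (well bottom): (2,2,5) with a≤c, −a<b≤a
reduced forms (2, 2, 5) vs (2, 2, 5) ⇒ equivalent

yes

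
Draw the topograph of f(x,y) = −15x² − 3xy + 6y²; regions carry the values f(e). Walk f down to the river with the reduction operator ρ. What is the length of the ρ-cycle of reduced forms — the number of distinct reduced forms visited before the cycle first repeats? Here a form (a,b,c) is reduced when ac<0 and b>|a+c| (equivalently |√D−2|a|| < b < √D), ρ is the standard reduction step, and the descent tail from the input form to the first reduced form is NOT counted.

D = 369, ⌊√D⌋ = 19
descent: ρ → (6,15,-6)  [lands on river]
river: ρ → (-6,9,12)
river: ρ → (12,15,-3)
river: ρ → (-3,15,12)
river: ρ → (12,9,-6)
river: ρ → (-6,15,6)
river: ρ → (6,9,-12)
river: ρ → (-12,15,3)
river: ρ → (3,15,-12)
river: ρ → (-12,9,6)
ρ-cycle length = 10 (tail of 1 descent step not counted)

10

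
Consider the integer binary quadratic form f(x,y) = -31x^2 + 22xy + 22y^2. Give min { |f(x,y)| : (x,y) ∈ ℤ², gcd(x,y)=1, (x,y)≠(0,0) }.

river: ρ → (22,22,-31)
river: ρ → (-31,40,13)
river: ρ → (13,38,-34)
river: ρ → (-34,30,17)
river: ρ → (17,38,-26)
river: ρ → (-26,14,29)
river: ρ → (29,44,-11)
river: ρ → (-11,44,29)
river: ρ → (29,14,-26)
river: ρ → (-26,38,17)
river: ρ → (17,30,-34)
river: ρ → (-34,38,13)
river: ρ → (13,40,-31)
river: ρ → (-31,22,22)
closes: descent 0, river 14
min |a| on river = 11

11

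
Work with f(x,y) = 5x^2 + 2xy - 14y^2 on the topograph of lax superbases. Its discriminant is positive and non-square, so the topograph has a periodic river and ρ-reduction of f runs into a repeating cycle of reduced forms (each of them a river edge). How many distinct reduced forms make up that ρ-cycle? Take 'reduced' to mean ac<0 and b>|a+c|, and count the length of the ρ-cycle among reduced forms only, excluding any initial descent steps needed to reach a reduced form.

D = 284, ⌊√D⌋ = 16
descent: ρ → (-14,-2,5)
descent: ρ → (5,12,-7)  [lands on river]
river: ρ → (-7,16,1)
river: ρ → (1,16,-7)
river: ρ → (-7,12,5)
river: ρ → (5,8,-11)
river: ρ → (-11,14,2)
river: ρ → (2,14,-11)
river: ρ → (-11,8,5)
ρ-cycle length = 8 (tail of 2 descent steps not counted)

8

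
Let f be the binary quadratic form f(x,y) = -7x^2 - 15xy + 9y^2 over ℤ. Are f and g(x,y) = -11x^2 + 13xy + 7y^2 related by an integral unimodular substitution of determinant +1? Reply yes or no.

D₁ = 477, D₂ = 477
river cycle of f (length 8): (9, 15, -7), (-7, 13, 11), (11, 9, -9), (-9, 9, 11), (11, 13, -7), (-7, 15, 9), (9, 21, -1), (-1, 21, 9)
river cycle of g (length 8): (7, 15, -9), (-9, 21, 1), (1, 21, -9), (-9, 15, 7), (7, 13, -11), (-11, 9, 9), (9, 9, -11), (-11, 13, 7)
cycles differ ⇒ inequivalent

no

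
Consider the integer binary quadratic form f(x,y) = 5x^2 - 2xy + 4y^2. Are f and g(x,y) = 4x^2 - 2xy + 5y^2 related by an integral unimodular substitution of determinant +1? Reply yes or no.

D₁ = -76, D₂ = -76
f: flip: (5,-2,4)→(4,2,5)
f: reduced (well bottom): (4,2,5) with a≤c, −a<b≤a
g: reduced (well bottom): (4,-2,5) with a≤c, −a<b≤a
reduced forms (4, 2, 5) vs (4, -2, 5) ⇒ inequivalent

no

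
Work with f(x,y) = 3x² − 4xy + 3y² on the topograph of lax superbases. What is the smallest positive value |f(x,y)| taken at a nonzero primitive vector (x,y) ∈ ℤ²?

translate: b→2 (≡-4 mod 6), so (3,-4,3)→(3,2,2)
flip: (3,2,2)→(2,-2,3)
translate: b→2 (≡-2 mod 4), so (2,-2,3)→(2,2,3)
reduced (well bottom): (2,2,3) with a≤c, −a<b≤a
well minimum = a = 2

2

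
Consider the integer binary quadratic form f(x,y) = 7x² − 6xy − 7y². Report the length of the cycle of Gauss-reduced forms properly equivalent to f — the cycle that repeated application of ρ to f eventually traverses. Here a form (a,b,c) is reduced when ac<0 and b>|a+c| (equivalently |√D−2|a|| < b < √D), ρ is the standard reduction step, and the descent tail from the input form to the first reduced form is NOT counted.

D = 232, ⌊√D⌋ = 15
descent: ρ → (-7,6,7)  [lands on river]
river: ρ → (7,8,-6)
river: ρ → (-6,4,9)
river: ρ → (9,14,-1)
river: ρ → (-1,14,9)
river: ρ → (9,4,-6)
river: ρ → (-6,8,7)
river: ρ → (7,6,-7)
river: ρ → (-7,8,6)
river: ρ → (6,4,-9)
river: ρ → (-9,14,1)
river: ρ → (1,14,-9)
river: ρ → (-9,4,6)
river: ρ → (6,8,-7)
ρ-cycle length = 14 (tail of 1 descent step not counted)

14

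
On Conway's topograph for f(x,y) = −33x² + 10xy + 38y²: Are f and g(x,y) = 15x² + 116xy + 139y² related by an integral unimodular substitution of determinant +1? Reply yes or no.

D₁ = 5116, D₂ = 5116
river cycle of f (length 60): (38, 66, -5), (-5, 64, 51), (51, 38, -18), (-18, 70, 3), (3, 68, -41), (-41, 14, 30), (30, 46, -25), (-25, 54, 22), (22, 34, -45), (-45, 56, 11), … (50 more)
river cycle of g (length 60): (15, 56, -33), (-33, 10, 38), (38, 66, -5), (-5, 64, 51), (51, 38, -18), (-18, 70, 3), (3, 68, -41), (-41, 14, 30), (30, 46, -25), (-25, 54, 22), … (50 more)
cycles coincide ⇒ equivalent

yes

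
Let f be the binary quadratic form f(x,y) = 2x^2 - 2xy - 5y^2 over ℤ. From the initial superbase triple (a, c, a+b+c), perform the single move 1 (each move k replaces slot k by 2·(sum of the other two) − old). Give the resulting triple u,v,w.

start (2,-5,-5) = (f(1,0),f(0,1),f(1,1))
replace slot 1: 2·((-5)+(-5)) − 2 = -22 → (-22,-5,-5)

-22,-5,-5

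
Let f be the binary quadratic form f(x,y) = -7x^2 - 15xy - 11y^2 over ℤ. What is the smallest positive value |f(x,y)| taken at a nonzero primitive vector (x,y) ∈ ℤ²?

translate: b→1 (≡15 mod 14), so (7,15,11)→(7,1,3)
flip: (7,1,3)→(3,-1,7)
reduced (well bottom): (3,-1,7) with a≤c, −a<b≤a
well minimum |f| = |-3| = 3 (negative-definite)

3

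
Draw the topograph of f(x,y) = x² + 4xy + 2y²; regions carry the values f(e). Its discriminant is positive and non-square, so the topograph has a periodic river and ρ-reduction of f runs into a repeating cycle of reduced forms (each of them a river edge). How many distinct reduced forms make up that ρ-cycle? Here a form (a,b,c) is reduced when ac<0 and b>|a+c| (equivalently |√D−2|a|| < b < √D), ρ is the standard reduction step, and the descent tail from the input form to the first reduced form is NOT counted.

D = 8, ⌊√D⌋ = 2
descent: ρ → (2,0,-1)
descent: ρ → (-1,2,1)  [lands on river]
river: ρ → (1,2,-1)
ρ-cycle length = 2 (tail of 2 descent steps not counted)

2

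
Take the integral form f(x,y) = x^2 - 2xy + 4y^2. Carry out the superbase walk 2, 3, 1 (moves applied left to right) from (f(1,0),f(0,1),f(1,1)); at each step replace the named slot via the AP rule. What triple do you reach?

start (1,4,3) = (f(1,0),f(0,1),f(1,1))
replace slot 2: 2·(1+3) − 4 = 4 → (1,4,3)
replace slot 3: 2·(1+4) − 3 = 7 → (1,4,7)
replace slot 1: 2·(4+7) − 1 = 21 → (21,4,7)

21,4,7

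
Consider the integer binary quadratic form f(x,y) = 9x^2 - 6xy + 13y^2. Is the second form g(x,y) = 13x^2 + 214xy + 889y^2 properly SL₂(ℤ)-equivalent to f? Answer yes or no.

D₁ = -432, D₂ = -432
f: reduced (well bottom): (9,-6,13) with a≤c, −a<b≤a
g: translate: b→6 (≡214 mod 26), so (13,214,889)→(13,6,9)
g: flip: (13,6,9)→(9,-6,13)
g: reduced (well bottom): (9,-6,13) with a≤c, −a<b≤a
reduced forms (9, -6, 13) vs (9, -6, 13) ⇒ equivalent

yes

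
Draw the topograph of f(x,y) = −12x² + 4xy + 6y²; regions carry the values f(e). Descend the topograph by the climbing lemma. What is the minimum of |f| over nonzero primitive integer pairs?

descent: ρ → (6,8,-10)  [lands on river]
river: ρ → (-10,12,4)
river: ρ → (4,12,-10)
river: ρ → (-10,8,6)
river: ρ → (6,16,-2)
river: ρ → (-2,16,6)
closes: descent 1, river 6
min |a| on river = 2

2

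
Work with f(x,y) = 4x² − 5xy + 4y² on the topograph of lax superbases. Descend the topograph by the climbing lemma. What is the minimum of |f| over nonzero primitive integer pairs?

translate: b→3 (≡-5 mod 8), so (4,-5,4)→(4,3,3)
flip: (4,3,3)→(3,-3,4)
translate: b→3 (≡-3 mod 6), so (3,-3,4)→(3,3,4)
reduced (well bottom): (3,3,4) with a≤c, −a<b≤a
well minimum = a = 3

3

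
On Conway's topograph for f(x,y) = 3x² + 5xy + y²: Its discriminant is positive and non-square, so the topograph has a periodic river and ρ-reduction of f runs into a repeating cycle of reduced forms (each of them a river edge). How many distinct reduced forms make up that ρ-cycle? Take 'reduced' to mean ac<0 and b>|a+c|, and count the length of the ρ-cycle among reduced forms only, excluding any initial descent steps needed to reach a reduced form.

D = 13, ⌊√D⌋ = 3
descent: ρ → (1,3,-1)  [lands on river]
river: ρ → (-1,3,1)
ρ-cycle length = 2 (tail of 1 descent step not counted)

2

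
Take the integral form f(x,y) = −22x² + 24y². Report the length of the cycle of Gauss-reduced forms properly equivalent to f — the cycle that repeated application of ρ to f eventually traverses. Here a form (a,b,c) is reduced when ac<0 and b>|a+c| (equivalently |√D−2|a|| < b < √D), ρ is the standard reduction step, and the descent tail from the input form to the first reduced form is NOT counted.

D = 2112, ⌊√D⌋ = 45
descent: ρ → (24,0,-22)
descent: ρ → (-22,44,2)  [lands on river]
river: ρ → (2,44,-22)
ρ-cycle length = 2 (tail of 2 descent steps not counted)

2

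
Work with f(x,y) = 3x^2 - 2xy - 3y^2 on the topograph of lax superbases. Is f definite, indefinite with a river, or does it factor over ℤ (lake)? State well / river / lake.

D = b²−4ac = (-2)² − 4·3·(-3) = 40
D > 0 non-square ⇒ indefinite ⇒ periodic river

river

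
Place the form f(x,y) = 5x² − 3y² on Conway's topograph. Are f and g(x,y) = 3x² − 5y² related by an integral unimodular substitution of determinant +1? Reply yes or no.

D₁ = 60, D₂ = 60
river cycle of f (length 2): (-3, 6, 2), (2, 6, -3)
river cycle of g (length 2): (3, 6, -2), (-2, 6, 3)
cycles differ ⇒ inequivalent

no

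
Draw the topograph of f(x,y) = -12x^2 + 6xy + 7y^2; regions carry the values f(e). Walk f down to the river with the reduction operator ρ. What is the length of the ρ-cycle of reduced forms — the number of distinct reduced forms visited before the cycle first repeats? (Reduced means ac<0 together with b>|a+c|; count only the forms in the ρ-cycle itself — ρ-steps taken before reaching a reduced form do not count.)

D = 372, ⌊√D⌋ = 19
river: ρ → (7,8,-11)
river: ρ → (-11,14,4)
river: ρ → (4,18,-3)
river: ρ → (-3,18,4)
river: ρ → (4,14,-11)
river: ρ → (-11,8,7)
river: ρ → (7,6,-12)
river: ρ → (-12,18,1)
river: ρ → (1,18,-12)
river: ρ → (-12,6,7)
ρ-cycle length = 10 (tail of 0 descent steps not counted)

10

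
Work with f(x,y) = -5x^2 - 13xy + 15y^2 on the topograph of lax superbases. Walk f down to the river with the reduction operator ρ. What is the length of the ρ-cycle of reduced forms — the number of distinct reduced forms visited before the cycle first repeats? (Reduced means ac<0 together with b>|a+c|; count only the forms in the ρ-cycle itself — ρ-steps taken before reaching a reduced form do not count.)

D = 469, ⌊√D⌋ = 21
descent: ρ → (15,13,-5)  [lands on river]
river: ρ → (-5,17,9)
river: ρ → (9,19,-3)
river: ρ → (-3,17,15)
ρ-cycle length = 4 (tail of 1 descent step not counted)

4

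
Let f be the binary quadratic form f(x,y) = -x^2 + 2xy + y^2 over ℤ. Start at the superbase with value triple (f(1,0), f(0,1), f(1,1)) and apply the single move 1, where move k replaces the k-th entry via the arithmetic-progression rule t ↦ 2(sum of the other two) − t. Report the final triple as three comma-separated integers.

start (-1,1,2) = (f(1,0),f(0,1),f(1,1))
replace slot 1: 2·(1+2) − (-1) = 7 → (7,1,2)

7,1,2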